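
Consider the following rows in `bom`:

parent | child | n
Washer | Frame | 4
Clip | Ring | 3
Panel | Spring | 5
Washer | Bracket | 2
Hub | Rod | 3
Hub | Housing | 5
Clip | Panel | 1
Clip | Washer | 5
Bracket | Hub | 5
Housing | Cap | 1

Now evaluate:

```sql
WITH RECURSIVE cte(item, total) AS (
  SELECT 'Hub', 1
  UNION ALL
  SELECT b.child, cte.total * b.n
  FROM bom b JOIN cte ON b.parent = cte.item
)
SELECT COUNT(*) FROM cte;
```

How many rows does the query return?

Base: (Hub, total=1).
Iteration 1: components of {Hub} -> Housing = 1*5 = 5, Rod = 1*3 = 3.
Iteration 2: components of {Housing,Rod} -> Cap = 5*1 = 5.
Iteration 3: no further components; recursion stops.
Total rows emitted: 4.

4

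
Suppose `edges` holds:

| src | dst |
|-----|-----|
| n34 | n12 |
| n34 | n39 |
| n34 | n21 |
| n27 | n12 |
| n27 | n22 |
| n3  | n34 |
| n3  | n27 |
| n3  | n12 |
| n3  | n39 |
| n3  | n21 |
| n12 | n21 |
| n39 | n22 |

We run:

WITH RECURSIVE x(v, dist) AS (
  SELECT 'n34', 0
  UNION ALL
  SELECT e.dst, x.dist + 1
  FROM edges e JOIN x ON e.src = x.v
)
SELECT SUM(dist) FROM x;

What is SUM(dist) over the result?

7

Base: (n34, dist=0).
Iteration 1: edges from {n34} -> (n12, dist=1), (n21, dist=1), (n39, dist=1).
Iteration 2: edges from {n12,n21,n39} -> (n21, dist=2), (n22, dist=2).
Iteration 3: no outgoing edges from {n21,n22}; recursion stops.
SUM(dist) = 0 + 1 + 1 + 1 + 2 + 2 = 7.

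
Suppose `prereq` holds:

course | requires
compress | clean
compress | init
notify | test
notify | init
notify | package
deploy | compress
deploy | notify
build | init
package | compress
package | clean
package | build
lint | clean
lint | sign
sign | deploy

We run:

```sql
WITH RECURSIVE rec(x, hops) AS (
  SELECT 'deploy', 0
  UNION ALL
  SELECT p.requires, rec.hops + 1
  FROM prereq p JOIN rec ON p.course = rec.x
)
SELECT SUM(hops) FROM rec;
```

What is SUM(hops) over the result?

33

Base: (deploy, hops=0).
Iteration 1: edges from {deploy} -> (compress, hops=1), (notify, hops=1).
Iteration 2: edges from {compress,notify} -> (clean, hops=2), (init, hops=2) x2, (package, hops=2), (test, hops=2). [UNION ALL keeps all 5 new rows, including repeats]
Iteration 3: edges from {clean,init,package,test} -> (build, hops=3), (clean, hops=3), (compress, hops=3).
Iteration 4: edges from {build,clean,compress} -> (clean, hops=4), (init, hops=4) x2. [UNION ALL keeps all 3 new rows, including repeats]
Iteration 5: no outgoing edges from {clean,init}; recursion stops.
SUM(hops) = 0 + 1 + 1 + 2 + 2 + 2 + 2 + 2 + 3 + 3 + 3 + 4 + 4 + 4 = 33.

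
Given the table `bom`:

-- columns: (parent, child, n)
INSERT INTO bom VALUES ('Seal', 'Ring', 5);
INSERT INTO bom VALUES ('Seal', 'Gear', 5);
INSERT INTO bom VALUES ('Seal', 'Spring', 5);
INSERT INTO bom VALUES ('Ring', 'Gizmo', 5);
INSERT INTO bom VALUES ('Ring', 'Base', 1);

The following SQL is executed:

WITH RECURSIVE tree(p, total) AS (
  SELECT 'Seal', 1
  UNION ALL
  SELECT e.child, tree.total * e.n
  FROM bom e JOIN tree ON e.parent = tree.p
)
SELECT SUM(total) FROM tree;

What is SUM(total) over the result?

46

Base: (Seal, total=1).
Iteration 1: components of {Seal} -> Gear = 1*5 = 5, Ring = 1*5 = 5, Spring = 1*5 = 5.
Iteration 2: components of {Gear,Ring,Spring} -> Base = 5*1 = 5, Gizmo = 5*5 = 25.
Iteration 3: no further components; recursion stops.
SUM(total) = 1 + 5 + 5 + 5 + 25 + 5 = 46.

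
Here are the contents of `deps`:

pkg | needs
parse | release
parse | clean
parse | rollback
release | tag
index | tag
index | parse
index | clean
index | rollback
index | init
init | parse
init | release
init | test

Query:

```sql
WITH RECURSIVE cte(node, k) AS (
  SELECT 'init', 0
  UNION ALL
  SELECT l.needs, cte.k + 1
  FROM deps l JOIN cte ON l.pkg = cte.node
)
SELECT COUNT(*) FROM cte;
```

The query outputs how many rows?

9

Base: (init, k=0).
Iteration 1: edges from {init} -> (parse, k=1), (release, k=1), (test, k=1).
Iteration 2: edges from {parse,release,test} -> (clean, k=2), (release, k=2), (rollback, k=2), (tag, k=2).
Iteration 3: edges from {clean,release,rollback,tag} -> (tag, k=3).
Iteration 4: no outgoing edges from {tag}; recursion stops.
Total rows emitted: 9.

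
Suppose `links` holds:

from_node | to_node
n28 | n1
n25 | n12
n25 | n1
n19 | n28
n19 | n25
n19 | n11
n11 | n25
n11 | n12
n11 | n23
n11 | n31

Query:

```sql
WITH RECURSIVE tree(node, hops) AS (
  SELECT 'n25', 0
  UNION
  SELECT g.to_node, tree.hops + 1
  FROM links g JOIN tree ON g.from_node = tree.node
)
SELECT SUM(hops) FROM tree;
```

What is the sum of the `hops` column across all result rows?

2

Base: (n25, hops=0).
Iteration 1: edges from {n25} -> (n1, hops=1), (n12, hops=1).
Iteration 2: no outgoing edges from {n1,n12}; recursion stops.
SUM(hops) = 0 + 1 + 1 = 2.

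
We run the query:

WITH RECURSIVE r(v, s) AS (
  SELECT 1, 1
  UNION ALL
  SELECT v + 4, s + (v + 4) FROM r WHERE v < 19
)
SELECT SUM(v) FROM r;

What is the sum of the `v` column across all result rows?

66

Base: v=1, s=1.
Iteration 1: 1 < 19 holds -> v = 1 + 4 = 5, s = 1 + 5 = 6.
Iteration 2: 5 < 19 holds -> v = 5 + 4 = 9, s = 6 + 9 = 15.
Iteration 3: 9 < 19 holds -> v = 9 + 4 = 13, s = 15 + 13 = 28.
Iteration 4: 13 < 19 holds -> v = 13 + 4 = 17, s = 28 + 17 = 45.
Iteration 5: 17 < 19 holds -> v = 17 + 4 = 21, s = 45 + 21 = 66.
Iteration 6: 21 < 19 fails; recursion stops.
SUM(v) = 1 + 5 + 9 + 13 + 17 + 21 = 66.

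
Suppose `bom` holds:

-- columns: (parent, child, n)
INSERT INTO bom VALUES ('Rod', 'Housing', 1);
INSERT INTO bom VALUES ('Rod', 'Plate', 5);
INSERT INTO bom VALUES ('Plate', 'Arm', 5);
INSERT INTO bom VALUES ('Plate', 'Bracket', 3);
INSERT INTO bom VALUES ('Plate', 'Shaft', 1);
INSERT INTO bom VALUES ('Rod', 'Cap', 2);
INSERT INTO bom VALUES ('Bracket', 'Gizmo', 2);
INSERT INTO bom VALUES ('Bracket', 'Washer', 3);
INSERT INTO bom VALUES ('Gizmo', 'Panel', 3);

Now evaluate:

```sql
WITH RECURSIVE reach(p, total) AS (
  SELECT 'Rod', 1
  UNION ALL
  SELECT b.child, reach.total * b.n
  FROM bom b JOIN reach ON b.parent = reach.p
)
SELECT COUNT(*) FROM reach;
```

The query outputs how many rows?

10

Base: (Rod, total=1).
Iteration 1: components of {Rod} -> Cap = 1*2 = 2, Housing = 1*1 = 1, Plate = 1*5 = 5.
Iteration 2: components of {Cap,Housing,Plate} -> Arm = 5*5 = 25, Bracket = 5*3 = 15, Shaft = 5*1 = 5.
Iteration 3: components of {Arm,Bracket,Shaft} -> Gizmo = 15*2 = 30, Washer = 15*3 = 45.
Iteration 4: components of {Gizmo,Washer} -> Panel = 30*3 = 90.
Iteration 5: no further components; recursion stops.
Total rows emitted: 10.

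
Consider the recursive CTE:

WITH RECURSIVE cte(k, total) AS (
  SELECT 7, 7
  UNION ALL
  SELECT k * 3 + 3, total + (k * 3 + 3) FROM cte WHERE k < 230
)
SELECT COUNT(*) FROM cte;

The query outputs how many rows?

Base: k=7, total=7.
Iteration 1: 7 < 230 holds -> k = 7 * 3 + 3 = 24, total = 7 + 24 = 31.
Iteration 2: 24 < 230 holds -> k = 24 * 3 + 3 = 75, total = 31 + 75 = 106.
Iteration 3: 75 < 230 holds -> k = 75 * 3 + 3 = 228, total = 106 + 228 = 334.
Iteration 4: 228 < 230 holds -> k = 228 * 3 + 3 = 687, total = 334 + 687 = 1021.
Iteration 5: 687 < 230 fails; recursion stops.
Total rows emitted: 5.

5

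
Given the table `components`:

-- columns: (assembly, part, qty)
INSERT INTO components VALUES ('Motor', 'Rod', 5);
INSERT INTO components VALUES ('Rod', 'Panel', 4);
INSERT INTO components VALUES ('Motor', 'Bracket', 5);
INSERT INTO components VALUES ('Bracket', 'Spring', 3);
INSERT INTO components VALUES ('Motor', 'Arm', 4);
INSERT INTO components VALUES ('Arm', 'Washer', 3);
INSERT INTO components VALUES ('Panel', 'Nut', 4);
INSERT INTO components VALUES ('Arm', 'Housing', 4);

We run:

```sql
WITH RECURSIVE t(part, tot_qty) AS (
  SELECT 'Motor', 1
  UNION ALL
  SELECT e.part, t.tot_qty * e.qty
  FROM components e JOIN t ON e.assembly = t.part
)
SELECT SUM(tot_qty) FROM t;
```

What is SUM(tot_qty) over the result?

Base: (Motor, tot_qty=1).
Iteration 1: components of {Motor} -> Arm = 1*4 = 4, Bracket = 1*5 = 5, Rod = 1*5 = 5.
Iteration 2: components of {Arm,Bracket,Rod} -> Housing = 4*4 = 16, Panel = 5*4 = 20, Spring = 5*3 = 15, Washer = 4*3 = 12.
Iteration 3: components of {Housing,Panel,Spring,Washer} -> Nut = 20*4 = 80.
Iteration 4: no further components; recursion stops.
SUM(tot_qty) = 1 + 5 + 5 + 4 + 20 + 15 + 12 + 16 + 80 = 158.

158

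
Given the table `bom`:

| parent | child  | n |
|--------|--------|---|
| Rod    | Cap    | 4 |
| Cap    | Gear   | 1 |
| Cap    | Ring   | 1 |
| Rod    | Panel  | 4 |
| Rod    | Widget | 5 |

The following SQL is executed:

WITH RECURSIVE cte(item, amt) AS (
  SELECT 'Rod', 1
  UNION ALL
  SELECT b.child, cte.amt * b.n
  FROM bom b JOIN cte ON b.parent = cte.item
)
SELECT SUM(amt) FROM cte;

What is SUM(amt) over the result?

Base: (Rod, amt=1).
Iteration 1: components of {Rod} -> Cap = 1*4 = 4, Panel = 1*4 = 4, Widget = 1*5 = 5.
Iteration 2: components of {Cap,Panel,Widget} -> Gear = 4*1 = 4, Ring = 4*1 = 4.
Iteration 3: no further components; recursion stops.
SUM(amt) = 1 + 4 + 4 + 5 + 4 + 4 = 22.

22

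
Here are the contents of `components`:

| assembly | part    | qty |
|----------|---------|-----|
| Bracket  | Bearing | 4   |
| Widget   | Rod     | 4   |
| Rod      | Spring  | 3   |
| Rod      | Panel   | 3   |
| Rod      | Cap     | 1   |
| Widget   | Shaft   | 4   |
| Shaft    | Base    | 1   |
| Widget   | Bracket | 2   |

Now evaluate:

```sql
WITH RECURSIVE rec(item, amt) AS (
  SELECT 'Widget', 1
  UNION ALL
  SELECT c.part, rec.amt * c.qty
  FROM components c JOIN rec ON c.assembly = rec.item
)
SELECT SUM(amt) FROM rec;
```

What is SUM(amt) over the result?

Base: (Widget, amt=1).
Iteration 1: components of {Widget} -> Bracket = 1*2 = 2, Rod = 1*4 = 4, Shaft = 1*4 = 4.
Iteration 2: components of {Bracket,Rod,Shaft} -> Base = 4*1 = 4, Bearing = 2*4 = 8, Cap = 4*1 = 4, Panel = 4*3 = 12, Spring = 4*3 = 12.
Iteration 3: no further components; recursion stops.
SUM(amt) = 1 + 4 + 2 + 4 + 4 + 12 + 12 + 8 + 4 = 51.

51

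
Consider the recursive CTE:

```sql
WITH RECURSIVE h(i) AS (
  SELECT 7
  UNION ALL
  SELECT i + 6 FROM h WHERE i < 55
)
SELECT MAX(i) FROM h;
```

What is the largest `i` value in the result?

55

Base: i=7.
Iteration 1: 7 < 55 holds -> i = 7 + 6 = 13.
Iteration 2: 13 < 55 holds -> i = 13 + 6 = 19.
Iteration 3: 19 < 55 holds -> i = 19 + 6 = 25.
Iteration 4: 25 < 55 holds -> i = 25 + 6 = 31.
Iteration 5: 31 < 55 holds -> i = 31 + 6 = 37.
Iteration 6: 37 < 55 holds -> i = 37 + 6 = 43.
Iteration 7: 43 < 55 holds -> i = 43 + 6 = 49.
Iteration 8: 49 < 55 holds -> i = 49 + 6 = 55.
Iteration 9: 55 < 55 fails; recursion stops.
i values: 7, 13, 19, 25, 31, 37, 43, 49, 55; the maximum is 55.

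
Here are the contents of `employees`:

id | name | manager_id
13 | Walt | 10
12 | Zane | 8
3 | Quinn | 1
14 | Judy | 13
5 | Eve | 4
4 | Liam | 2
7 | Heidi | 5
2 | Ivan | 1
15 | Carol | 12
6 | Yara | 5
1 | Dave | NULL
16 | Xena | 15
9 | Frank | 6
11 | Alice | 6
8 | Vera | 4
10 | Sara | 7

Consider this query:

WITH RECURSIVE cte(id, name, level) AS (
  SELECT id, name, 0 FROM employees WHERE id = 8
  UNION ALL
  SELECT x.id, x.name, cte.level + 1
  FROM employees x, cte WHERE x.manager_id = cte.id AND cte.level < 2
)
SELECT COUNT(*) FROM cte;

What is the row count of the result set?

Base: id=8 (Vera) at level 0.
Iteration 1: rows with manager_id in {8} -> Zane (id 12, level 1).
Iteration 2: rows with manager_id in {12} -> Carol (id 15, level 2).
Iteration 3: level < 2 fails for all current rows; recursion stops.
Total rows emitted: 3.

3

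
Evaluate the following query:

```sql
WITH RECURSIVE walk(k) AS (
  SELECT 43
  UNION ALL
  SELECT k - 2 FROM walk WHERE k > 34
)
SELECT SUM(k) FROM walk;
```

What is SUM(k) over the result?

Base: k=43.
Iteration 1: 43 > 34 holds -> k = 43 - 2 = 41.
Iteration 2: 41 > 34 holds -> k = 41 - 2 = 39.
Iteration 3: 39 > 34 holds -> k = 39 - 2 = 37.
Iteration 4: 37 > 34 holds -> k = 37 - 2 = 35.
Iteration 5: 35 > 34 holds -> k = 35 - 2 = 33.
Iteration 6: 33 > 34 fails; recursion stops.
SUM(k) = 43 + 41 + 39 + 37 + 35 + 33 = 228.

228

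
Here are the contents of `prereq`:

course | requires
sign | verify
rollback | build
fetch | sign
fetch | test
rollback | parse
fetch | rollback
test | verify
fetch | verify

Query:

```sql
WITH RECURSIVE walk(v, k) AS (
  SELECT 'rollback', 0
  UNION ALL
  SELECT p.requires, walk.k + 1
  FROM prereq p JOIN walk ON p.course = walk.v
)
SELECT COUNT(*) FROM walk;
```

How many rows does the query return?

Base: (rollback, k=0).
Iteration 1: edges from {rollback} -> (build, k=1), (parse, k=1).
Iteration 2: no outgoing edges from {build,parse}; recursion stops.
Total rows emitted: 3.

3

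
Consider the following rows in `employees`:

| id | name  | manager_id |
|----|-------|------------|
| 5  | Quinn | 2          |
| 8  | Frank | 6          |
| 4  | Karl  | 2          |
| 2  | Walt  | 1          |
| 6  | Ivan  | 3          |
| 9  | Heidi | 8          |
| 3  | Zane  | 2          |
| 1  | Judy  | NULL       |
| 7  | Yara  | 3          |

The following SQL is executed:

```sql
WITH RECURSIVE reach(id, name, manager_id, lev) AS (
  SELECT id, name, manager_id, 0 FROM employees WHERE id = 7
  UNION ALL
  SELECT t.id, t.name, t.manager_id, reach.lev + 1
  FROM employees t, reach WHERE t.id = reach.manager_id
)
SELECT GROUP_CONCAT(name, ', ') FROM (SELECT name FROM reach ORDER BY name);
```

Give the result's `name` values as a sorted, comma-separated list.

Judy, Walt, Yara, Zane

Base: id=7 (Yara), manager_id=3, lev 0.
Iteration 1: join on id=3 -> Zane (id 3, manager_id=2, lev 1).
Iteration 2: join on id=2 -> Walt (id 2, manager_id=1, lev 2).
Iteration 3: join on id=1 -> Judy (id 1, manager_id=NULL, lev 3).
Iteration 4: manager_id is NULL; no match; recursion stops.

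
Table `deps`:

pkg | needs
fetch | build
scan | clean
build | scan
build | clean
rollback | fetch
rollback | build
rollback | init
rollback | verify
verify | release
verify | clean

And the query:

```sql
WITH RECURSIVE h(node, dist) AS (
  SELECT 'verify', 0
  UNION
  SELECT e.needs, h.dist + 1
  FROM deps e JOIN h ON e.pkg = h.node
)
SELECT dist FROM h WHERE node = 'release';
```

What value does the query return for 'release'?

1

Base: (verify, dist=0).
Iteration 1: edges from {verify} -> (clean, dist=1), (release, dist=1).
Iteration 2: no outgoing edges from {clean,release}; recursion stops.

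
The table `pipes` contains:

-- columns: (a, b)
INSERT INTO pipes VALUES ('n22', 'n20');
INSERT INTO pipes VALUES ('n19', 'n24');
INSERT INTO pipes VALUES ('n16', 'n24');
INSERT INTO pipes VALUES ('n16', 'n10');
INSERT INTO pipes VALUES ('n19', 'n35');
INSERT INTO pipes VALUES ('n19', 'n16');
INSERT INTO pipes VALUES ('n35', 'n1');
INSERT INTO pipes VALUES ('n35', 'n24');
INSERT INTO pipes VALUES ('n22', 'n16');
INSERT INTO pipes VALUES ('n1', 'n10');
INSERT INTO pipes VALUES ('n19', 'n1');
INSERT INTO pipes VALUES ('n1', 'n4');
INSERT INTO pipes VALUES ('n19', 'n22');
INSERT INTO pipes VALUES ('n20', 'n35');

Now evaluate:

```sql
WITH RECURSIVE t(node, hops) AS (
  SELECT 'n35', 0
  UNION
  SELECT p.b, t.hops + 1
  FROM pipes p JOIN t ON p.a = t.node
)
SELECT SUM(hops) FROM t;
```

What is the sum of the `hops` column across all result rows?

6

Base: (n35, hops=0).
Iteration 1: edges from {n35} -> (n1, hops=1), (n24, hops=1).
Iteration 2: edges from {n1,n24} -> (n10, hops=2), (n4, hops=2).
Iteration 3: no outgoing edges from {n10,n4}; recursion stops.
SUM(hops) = 0 + 1 + 1 + 2 + 2 = 6.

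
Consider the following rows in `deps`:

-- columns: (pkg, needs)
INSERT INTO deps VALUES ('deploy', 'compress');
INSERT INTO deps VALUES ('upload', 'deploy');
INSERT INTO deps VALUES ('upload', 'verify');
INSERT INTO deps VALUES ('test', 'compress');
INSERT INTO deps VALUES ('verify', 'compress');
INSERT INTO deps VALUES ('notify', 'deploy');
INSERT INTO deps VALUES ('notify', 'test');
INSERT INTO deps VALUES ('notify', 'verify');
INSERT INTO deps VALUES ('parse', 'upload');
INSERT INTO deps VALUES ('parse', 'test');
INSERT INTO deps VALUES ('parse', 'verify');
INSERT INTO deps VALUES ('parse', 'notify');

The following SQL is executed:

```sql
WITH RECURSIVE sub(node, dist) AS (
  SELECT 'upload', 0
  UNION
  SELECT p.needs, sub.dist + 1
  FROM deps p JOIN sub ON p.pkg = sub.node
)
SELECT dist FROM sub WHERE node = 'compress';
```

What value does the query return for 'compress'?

Base: (upload, dist=0).
Iteration 1: edges from {upload} -> (deploy, dist=1), (verify, dist=1).
Iteration 2: edges from {deploy,verify} -> (compress, dist=2). [UNION drops 1 duplicate row(s)]
Iteration 3: no outgoing edges from {compress}; recursion stops.

2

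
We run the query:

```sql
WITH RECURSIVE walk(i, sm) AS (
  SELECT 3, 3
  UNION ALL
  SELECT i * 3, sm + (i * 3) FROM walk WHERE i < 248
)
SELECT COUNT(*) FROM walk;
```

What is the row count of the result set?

Base: i=3, sm=3.
Iteration 1: 3 < 248 holds -> i = 3 * 3 = 9, sm = 3 + 9 = 12.
Iteration 2: 9 < 248 holds -> i = 9 * 3 = 27, sm = 12 + 27 = 39.
Iteration 3: 27 < 248 holds -> i = 27 * 3 = 81, sm = 39 + 81 = 120.
Iteration 4: 81 < 248 holds -> i = 81 * 3 = 243, sm = 120 + 243 = 363.
Iteration 5: 243 < 248 holds -> i = 243 * 3 = 729, sm = 363 + 729 = 1092.
Iteration 6: 729 < 248 fails; recursion stops.
Total rows emitted: 6.

6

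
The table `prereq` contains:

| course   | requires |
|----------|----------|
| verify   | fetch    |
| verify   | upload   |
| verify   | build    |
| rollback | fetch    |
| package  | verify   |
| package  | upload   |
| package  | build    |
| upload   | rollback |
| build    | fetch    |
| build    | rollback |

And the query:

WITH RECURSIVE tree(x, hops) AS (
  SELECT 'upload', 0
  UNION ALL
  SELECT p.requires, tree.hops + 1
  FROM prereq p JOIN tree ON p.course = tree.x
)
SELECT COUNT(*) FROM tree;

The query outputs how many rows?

Base: (upload, hops=0).
Iteration 1: edges from {upload} -> (rollback, hops=1).
Iteration 2: edges from {rollback} -> (fetch, hops=2).
Iteration 3: no outgoing edges from {fetch}; recursion stops.
Total rows emitted: 3.

3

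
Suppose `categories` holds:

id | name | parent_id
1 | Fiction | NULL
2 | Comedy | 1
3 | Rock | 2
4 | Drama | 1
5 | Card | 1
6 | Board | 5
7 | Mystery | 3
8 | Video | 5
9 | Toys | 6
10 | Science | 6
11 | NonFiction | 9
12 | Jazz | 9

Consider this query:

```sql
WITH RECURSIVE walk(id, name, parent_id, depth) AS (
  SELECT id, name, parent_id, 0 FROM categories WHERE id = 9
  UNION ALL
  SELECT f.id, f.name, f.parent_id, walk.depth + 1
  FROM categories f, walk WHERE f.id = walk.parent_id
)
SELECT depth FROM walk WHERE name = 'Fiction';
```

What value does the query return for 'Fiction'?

Base: id=9 (Toys), parent_id=6, depth 0.
Iteration 1: join on id=6 -> Board (id 6, parent_id=5, depth 1).
Iteration 2: join on id=5 -> Card (id 5, parent_id=1, depth 2).
Iteration 3: join on id=1 -> Fiction (id 1, parent_id=NULL, depth 3).
Iteration 4: parent_id is NULL; no match; recursion stops.

3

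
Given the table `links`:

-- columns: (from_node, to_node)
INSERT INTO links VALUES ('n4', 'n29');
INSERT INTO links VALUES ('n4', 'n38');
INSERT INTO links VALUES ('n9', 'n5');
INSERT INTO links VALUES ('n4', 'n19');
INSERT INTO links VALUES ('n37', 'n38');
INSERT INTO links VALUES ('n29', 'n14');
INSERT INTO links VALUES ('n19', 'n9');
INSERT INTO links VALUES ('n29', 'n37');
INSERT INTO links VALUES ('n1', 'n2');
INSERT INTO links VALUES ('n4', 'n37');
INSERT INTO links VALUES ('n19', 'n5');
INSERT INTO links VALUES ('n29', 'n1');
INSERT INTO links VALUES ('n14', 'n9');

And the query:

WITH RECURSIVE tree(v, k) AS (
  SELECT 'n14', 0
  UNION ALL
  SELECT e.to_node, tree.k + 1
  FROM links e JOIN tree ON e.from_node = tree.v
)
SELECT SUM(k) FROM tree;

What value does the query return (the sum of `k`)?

3

Base: (n14, k=0).
Iteration 1: edges from {n14} -> (n9, k=1).
Iteration 2: edges from {n9} -> (n5, k=2).
Iteration 3: no outgoing edges from {n5}; recursion stops.
SUM(k) = 0 + 1 + 2 = 3.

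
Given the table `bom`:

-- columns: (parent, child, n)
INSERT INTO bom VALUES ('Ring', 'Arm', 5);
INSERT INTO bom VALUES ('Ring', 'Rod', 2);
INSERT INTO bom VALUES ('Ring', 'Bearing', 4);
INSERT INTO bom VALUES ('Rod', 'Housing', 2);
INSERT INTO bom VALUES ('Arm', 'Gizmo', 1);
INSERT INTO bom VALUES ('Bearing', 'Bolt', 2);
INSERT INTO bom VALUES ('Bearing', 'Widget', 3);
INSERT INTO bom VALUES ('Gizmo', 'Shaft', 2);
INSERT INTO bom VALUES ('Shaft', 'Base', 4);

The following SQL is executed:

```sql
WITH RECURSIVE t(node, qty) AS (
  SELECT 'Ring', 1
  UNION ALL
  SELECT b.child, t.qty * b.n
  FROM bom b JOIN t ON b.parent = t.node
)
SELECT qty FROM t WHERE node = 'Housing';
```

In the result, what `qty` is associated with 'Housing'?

4

Base: (Ring, qty=1).
Iteration 1: components of {Ring} -> Arm = 1*5 = 5, Bearing = 1*4 = 4, Rod = 1*2 = 2.
Iteration 2: components of {Arm,Bearing,Rod} -> Bolt = 4*2 = 8, Gizmo = 5*1 = 5, Housing = 2*2 = 4, Widget = 4*3 = 12.
Iteration 3: components of {Bolt,Gizmo,Housing,Widget} -> Shaft = 5*2 = 10.
Iteration 4: components of {Shaft} -> Base = 10*4 = 40.
Iteration 5: no further components; recursion stops.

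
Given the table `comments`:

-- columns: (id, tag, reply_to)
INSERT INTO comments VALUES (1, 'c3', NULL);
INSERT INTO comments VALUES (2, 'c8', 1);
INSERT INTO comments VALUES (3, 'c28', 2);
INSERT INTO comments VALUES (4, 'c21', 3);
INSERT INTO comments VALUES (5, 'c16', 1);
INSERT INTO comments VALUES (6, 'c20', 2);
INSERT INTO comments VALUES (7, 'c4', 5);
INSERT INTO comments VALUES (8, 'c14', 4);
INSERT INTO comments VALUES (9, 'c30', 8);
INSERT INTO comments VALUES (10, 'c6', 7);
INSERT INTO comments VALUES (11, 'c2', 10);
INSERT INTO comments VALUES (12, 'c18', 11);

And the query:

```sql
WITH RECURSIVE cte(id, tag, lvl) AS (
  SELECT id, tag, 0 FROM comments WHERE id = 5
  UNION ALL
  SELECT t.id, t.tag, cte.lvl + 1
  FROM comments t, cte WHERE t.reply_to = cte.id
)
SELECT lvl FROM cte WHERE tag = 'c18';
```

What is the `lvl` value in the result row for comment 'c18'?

Base: id=5 (c16) at lvl 0.
Iteration 1: rows with reply_to in {5} -> c4 (id 7, lvl 1).
Iteration 2: rows with reply_to in {7} -> c6 (id 10, lvl 2).
Iteration 3: rows with reply_to in {10} -> c2 (id 11, lvl 3).
Iteration 4: rows with reply_to in {11} -> c18 (id 12, lvl 4).
Iteration 5: no rows with reply_to in {12}; recursion stops.

4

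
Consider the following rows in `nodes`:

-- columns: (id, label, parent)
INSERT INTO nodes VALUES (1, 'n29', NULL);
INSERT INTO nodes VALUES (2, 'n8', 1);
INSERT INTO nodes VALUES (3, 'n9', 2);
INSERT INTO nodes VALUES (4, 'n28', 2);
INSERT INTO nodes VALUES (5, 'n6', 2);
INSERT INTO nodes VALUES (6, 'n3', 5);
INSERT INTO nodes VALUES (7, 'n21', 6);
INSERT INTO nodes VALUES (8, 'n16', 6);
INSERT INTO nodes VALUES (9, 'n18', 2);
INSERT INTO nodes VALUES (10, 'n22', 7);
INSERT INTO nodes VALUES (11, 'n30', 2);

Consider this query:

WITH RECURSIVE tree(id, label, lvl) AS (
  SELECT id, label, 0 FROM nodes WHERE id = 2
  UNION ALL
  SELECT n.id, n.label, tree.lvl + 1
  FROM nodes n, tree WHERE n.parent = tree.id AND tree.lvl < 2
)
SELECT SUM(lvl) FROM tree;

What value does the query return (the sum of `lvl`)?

7

Base: id=2 (n8) at lvl 0.
Iteration 1: rows with parent in {2} -> n9 (id 3, lvl 1), n28 (id 4, lvl 1), n6 (id 5, lvl 1), n18 (id 9, lvl 1), n30 (id 11, lvl 1).
Iteration 2: rows with parent in {3,4,5,9,11} -> n3 (id 6, lvl 2).
Iteration 3: lvl < 2 fails for all current rows; recursion stops.
SUM(lvl) = 0 + 1 + 1 + 1 + 1 + 1 + 2 = 7.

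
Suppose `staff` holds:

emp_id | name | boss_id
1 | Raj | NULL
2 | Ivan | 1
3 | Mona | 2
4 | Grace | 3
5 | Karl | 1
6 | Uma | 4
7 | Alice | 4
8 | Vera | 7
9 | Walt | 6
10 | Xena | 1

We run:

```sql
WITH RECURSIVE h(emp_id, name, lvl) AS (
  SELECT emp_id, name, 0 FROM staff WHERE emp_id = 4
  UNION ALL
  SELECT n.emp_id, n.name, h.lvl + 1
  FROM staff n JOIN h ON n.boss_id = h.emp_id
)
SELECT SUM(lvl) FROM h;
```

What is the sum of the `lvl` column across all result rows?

6

Base: emp_id=4 (Grace) at lvl 0.
Iteration 1: rows with boss_id in {4} -> Uma (id 6, lvl 1), Alice (id 7, lvl 1).
Iteration 2: rows with boss_id in {6,7} -> Vera (id 8, lvl 2), Walt (id 9, lvl 2).
Iteration 3: no rows with boss_id in {8,9}; recursion stops.
SUM(lvl) = 0 + 1 + 1 + 2 + 2 = 6.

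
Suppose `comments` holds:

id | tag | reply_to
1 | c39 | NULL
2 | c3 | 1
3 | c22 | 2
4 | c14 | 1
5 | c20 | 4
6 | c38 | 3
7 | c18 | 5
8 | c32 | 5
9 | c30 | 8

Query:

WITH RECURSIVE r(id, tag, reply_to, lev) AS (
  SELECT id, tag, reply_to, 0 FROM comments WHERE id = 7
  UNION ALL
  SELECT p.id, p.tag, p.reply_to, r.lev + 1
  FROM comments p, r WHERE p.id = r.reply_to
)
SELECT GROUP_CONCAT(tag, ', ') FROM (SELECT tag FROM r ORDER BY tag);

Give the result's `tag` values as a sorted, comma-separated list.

c14, c18, c20, c39

Base: id=7 (c18), reply_to=5, lev 0.
Iteration 1: join on id=5 -> c20 (id 5, reply_to=4, lev 1).
Iteration 2: join on id=4 -> c14 (id 4, reply_to=1, lev 2).
Iteration 3: join on id=1 -> c39 (id 1, reply_to=NULL, lev 3).
Iteration 4: reply_to is NULL; no match; recursion stops.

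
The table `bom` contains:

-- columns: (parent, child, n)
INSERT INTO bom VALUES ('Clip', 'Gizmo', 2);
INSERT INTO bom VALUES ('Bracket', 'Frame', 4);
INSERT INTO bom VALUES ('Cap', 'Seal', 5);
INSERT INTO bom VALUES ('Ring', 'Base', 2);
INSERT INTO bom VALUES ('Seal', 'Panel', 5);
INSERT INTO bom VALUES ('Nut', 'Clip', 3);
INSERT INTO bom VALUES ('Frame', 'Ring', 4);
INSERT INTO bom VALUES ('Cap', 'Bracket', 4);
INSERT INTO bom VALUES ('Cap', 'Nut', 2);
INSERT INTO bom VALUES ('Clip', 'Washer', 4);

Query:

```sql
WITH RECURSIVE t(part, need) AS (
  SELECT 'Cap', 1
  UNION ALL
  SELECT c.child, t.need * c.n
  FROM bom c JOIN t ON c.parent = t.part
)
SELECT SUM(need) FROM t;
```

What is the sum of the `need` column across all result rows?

287

Base: (Cap, need=1).
Iteration 1: components of {Cap} -> Bracket = 1*4 = 4, Nut = 1*2 = 2, Seal = 1*5 = 5.
Iteration 2: components of {Bracket,Nut,Seal} -> Clip = 2*3 = 6, Frame = 4*4 = 16, Panel = 5*5 = 25.
Iteration 3: components of {Clip,Frame,Panel} -> Gizmo = 6*2 = 12, Ring = 16*4 = 64, Washer = 6*4 = 24.
Iteration 4: components of {Gizmo,Ring,Washer} -> Base = 64*2 = 128.
Iteration 5: no further components; recursion stops.
SUM(need) = 1 + 4 + 2 + 5 + 16 + 6 + 25 + 64 + 12 + 24 + 128 = 287.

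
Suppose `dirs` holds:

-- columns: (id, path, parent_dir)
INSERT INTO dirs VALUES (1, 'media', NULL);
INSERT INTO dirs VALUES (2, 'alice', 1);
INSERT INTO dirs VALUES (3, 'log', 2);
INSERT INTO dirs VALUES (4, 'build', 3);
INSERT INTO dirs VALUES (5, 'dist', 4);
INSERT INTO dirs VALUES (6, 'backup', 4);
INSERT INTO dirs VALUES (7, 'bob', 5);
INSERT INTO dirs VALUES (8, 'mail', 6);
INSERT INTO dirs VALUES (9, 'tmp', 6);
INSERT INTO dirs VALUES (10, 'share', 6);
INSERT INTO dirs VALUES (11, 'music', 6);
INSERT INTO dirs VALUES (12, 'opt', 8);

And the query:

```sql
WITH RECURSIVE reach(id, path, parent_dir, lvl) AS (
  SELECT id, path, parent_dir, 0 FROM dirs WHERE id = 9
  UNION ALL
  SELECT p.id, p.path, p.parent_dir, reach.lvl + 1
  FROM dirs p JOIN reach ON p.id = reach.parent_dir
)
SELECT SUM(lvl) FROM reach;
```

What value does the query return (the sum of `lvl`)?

Base: id=9 (tmp), parent_dir=6, lvl 0.
Iteration 1: join on id=6 -> backup (id 6, parent_dir=4, lvl 1).
Iteration 2: join on id=4 -> build (id 4, parent_dir=3, lvl 2).
Iteration 3: join on id=3 -> log (id 3, parent_dir=2, lvl 3).
Iteration 4: join on id=2 -> alice (id 2, parent_dir=1, lvl 4).
Iteration 5: join on id=1 -> media (id 1, parent_dir=NULL, lvl 5).
Iteration 6: parent_dir is NULL; no match; recursion stops.
SUM(lvl) = 0 + 1 + 2 + 3 + 4 + 5 = 15.

15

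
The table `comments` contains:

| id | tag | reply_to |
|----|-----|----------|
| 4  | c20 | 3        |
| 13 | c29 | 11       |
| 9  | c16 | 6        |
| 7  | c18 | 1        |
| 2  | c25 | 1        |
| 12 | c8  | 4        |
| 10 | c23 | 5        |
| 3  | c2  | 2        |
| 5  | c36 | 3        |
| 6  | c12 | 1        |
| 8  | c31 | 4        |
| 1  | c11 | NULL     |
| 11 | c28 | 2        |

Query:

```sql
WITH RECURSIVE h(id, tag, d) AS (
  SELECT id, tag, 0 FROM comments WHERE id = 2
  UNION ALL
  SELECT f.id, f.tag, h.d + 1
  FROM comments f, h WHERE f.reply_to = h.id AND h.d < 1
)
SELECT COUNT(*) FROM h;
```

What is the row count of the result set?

3

Base: id=2 (c25) at d 0.
Iteration 1: rows with reply_to in {2} -> c2 (id 3, d 1), c28 (id 11, d 1).
Iteration 2: d < 1 fails for all current rows; recursion stops.
Total rows emitted: 3.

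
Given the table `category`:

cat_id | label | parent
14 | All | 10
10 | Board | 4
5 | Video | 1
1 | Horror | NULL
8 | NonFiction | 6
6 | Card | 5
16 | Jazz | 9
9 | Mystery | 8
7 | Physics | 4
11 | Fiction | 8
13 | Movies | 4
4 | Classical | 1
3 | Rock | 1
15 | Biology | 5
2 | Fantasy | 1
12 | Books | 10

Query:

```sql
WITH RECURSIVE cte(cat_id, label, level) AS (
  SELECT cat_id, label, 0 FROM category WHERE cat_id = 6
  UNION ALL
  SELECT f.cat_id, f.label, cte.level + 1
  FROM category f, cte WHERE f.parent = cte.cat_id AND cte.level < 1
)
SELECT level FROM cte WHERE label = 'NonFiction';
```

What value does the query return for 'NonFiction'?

Base: cat_id=6 (Card) at level 0.
Iteration 1: rows with parent in {6} -> NonFiction (id 8, level 1).
Iteration 2: level < 1 fails for all current rows; recursion stops.

1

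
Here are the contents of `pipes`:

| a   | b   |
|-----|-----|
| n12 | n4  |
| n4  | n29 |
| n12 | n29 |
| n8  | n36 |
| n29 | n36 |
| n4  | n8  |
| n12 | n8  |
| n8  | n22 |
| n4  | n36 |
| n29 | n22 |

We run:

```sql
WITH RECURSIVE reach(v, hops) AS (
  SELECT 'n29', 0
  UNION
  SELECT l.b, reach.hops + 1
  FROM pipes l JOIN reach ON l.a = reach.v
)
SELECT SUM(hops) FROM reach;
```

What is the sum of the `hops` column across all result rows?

2

Base: (n29, hops=0).
Iteration 1: edges from {n29} -> (n22, hops=1), (n36, hops=1).
Iteration 2: no outgoing edges from {n22,n36}; recursion stops.
SUM(hops) = 0 + 1 + 1 = 2.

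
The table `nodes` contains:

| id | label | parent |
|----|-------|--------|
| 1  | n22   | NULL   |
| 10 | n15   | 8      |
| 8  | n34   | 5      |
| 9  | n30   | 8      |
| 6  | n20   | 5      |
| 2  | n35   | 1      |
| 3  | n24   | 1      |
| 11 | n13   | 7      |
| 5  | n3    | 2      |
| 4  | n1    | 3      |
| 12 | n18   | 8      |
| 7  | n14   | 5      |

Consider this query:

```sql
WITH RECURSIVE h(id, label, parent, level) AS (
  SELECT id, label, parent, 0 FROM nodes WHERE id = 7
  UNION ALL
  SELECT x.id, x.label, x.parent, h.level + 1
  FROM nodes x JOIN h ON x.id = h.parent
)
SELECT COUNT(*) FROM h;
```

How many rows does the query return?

Base: id=7 (n14), parent=5, level 0.
Iteration 1: join on id=5 -> n3 (id 5, parent=2, level 1).
Iteration 2: join on id=2 -> n35 (id 2, parent=1, level 2).
Iteration 3: join on id=1 -> n22 (id 1, parent=NULL, level 3).
Iteration 4: parent is NULL; no match; recursion stops.
Total rows emitted: 4.

4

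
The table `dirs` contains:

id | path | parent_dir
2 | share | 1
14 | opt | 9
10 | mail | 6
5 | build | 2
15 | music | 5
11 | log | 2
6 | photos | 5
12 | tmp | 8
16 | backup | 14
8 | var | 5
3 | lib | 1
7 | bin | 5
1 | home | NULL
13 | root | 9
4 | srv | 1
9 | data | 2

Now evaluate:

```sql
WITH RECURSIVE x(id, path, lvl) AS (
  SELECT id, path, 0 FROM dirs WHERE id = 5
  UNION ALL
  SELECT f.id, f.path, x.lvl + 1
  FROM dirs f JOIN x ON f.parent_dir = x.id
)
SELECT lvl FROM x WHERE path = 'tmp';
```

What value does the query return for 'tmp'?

2

Base: id=5 (build) at lvl 0.
Iteration 1: rows with parent_dir in {5} -> photos (id 6, lvl 1), bin (id 7, lvl 1), var (id 8, lvl 1), music (id 15, lvl 1).
Iteration 2: rows with parent_dir in {6,7,8,15} -> mail (id 10, lvl 2), tmp (id 12, lvl 2).
Iteration 3: no rows with parent_dir in {10,12}; recursion stops.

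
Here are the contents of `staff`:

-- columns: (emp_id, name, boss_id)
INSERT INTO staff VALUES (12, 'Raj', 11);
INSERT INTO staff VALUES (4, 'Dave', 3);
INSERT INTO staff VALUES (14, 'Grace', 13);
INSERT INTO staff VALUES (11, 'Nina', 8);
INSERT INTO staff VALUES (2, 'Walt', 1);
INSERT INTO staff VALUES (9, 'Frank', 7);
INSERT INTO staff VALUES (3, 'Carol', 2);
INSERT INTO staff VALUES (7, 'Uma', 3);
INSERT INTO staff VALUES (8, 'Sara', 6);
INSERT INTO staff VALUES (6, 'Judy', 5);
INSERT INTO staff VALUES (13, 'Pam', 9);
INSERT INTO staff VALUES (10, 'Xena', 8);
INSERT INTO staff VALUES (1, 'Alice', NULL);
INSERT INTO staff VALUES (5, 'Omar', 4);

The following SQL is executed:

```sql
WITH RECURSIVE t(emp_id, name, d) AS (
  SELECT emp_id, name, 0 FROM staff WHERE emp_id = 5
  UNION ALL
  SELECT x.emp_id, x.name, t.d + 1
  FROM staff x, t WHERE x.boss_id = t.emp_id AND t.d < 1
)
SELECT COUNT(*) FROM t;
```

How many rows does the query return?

Base: emp_id=5 (Omar) at d 0.
Iteration 1: rows with boss_id in {5} -> Judy (id 6, d 1).
Iteration 2: d < 1 fails for all current rows; recursion stops.
Total rows emitted: 2.

2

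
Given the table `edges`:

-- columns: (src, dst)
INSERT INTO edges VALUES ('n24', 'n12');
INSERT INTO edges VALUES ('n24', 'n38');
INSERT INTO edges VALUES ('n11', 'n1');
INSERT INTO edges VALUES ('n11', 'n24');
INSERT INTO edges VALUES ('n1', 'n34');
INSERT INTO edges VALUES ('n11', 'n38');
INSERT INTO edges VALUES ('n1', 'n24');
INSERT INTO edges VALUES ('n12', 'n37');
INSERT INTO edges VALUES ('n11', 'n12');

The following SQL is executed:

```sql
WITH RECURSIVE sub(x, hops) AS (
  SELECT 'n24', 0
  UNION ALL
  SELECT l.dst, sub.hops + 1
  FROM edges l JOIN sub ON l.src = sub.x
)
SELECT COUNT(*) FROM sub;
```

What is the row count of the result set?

4

Base: (n24, hops=0).
Iteration 1: edges from {n24} -> (n12, hops=1), (n38, hops=1).
Iteration 2: edges from {n12,n38} -> (n37, hops=2).
Iteration 3: no outgoing edges from {n37}; recursion stops.
Total rows emitted: 4.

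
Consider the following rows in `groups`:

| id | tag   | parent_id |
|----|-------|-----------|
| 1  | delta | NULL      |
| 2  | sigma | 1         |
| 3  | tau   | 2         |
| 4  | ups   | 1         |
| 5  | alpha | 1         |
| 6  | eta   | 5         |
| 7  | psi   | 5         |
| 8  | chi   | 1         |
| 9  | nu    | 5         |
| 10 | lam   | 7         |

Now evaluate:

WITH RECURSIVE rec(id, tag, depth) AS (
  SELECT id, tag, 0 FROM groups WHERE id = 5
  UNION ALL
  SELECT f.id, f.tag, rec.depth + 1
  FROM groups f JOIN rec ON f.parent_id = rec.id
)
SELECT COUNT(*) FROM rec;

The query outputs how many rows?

5

Base: id=5 (alpha) at depth 0.
Iteration 1: rows with parent_id in {5} -> eta (id 6, depth 1), psi (id 7, depth 1), nu (id 9, depth 1).
Iteration 2: rows with parent_id in {6,7,9} -> lam (id 10, depth 2).
Iteration 3: no rows with parent_id in {10}; recursion stops.
Total rows emitted: 5.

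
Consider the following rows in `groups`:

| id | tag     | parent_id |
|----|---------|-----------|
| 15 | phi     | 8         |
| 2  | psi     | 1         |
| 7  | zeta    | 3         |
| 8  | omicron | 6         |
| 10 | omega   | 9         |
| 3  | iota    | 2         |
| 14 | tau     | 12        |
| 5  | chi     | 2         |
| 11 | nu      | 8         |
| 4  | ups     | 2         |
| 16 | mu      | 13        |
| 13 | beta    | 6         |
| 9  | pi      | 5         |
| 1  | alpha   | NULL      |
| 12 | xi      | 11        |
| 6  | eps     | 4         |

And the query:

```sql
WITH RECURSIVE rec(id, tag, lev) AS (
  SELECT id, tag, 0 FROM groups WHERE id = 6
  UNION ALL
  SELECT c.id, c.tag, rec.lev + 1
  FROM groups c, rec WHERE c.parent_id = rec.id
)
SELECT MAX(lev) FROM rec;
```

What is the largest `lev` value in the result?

4

Base: id=6 (eps) at lev 0.
Iteration 1: rows with parent_id in {6} -> omicron (id 8, lev 1), beta (id 13, lev 1).
Iteration 2: rows with parent_id in {8,13} -> nu (id 11, lev 2), phi (id 15, lev 2), mu (id 16, lev 2).
Iteration 3: rows with parent_id in {11,15,16} -> xi (id 12, lev 3).
Iteration 4: rows with parent_id in {12} -> tau (id 14, lev 4).
Iteration 5: no rows with parent_id in {14}; recursion stops.
lev values: 0, 1, 1, 2, 2, 2, 3, 4; the maximum is 4.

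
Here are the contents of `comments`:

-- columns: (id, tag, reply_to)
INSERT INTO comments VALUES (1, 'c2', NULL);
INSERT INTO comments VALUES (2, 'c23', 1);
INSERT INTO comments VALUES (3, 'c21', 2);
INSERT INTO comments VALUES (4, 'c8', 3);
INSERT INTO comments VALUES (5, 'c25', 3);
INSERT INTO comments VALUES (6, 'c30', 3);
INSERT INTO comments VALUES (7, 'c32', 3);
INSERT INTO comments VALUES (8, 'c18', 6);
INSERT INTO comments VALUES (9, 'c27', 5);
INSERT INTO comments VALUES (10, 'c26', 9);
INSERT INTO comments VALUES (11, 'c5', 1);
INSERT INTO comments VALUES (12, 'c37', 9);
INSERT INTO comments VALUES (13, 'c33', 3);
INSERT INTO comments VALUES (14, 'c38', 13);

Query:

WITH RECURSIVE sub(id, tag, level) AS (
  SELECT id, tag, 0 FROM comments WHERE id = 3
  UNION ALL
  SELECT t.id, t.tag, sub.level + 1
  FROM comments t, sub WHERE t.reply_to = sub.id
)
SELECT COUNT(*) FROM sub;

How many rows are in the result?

11

Base: id=3 (c21) at level 0.
Iteration 1: rows with reply_to in {3} -> c8 (id 4, level 1), c25 (id 5, level 1), c30 (id 6, level 1), c32 (id 7, level 1), c33 (id 13, level 1).
Iteration 2: rows with reply_to in {4,5,6,7,13} -> c18 (id 8, level 2), c27 (id 9, level 2), c38 (id 14, level 2).
Iteration 3: rows with reply_to in {8,9,14} -> c26 (id 10, level 3), c37 (id 12, level 3).
Iteration 4: no rows with reply_to in {10,12}; recursion stops.
Total rows emitted: 11.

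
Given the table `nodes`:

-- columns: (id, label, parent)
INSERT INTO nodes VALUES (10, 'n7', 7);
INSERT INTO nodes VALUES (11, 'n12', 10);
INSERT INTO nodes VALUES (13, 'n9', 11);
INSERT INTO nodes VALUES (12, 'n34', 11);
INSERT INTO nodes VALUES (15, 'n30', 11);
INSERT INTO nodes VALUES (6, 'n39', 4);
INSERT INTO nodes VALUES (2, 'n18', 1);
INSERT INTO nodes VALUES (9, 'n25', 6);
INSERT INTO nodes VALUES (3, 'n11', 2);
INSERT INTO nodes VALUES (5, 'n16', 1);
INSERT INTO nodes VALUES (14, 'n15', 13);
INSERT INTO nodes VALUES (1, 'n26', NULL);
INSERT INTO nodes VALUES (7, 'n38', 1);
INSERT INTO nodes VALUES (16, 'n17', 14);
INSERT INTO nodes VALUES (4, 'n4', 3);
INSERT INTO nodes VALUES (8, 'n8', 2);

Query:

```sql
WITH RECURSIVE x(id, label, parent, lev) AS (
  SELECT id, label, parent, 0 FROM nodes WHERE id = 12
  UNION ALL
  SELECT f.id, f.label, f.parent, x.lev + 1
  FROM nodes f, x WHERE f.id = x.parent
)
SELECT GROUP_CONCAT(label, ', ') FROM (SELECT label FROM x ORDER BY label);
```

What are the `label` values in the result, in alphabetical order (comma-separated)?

n12, n26, n34, n38, n7

Base: id=12 (n34), parent=11, lev 0.
Iteration 1: join on id=11 -> n12 (id 11, parent=10, lev 1).
Iteration 2: join on id=10 -> n7 (id 10, parent=7, lev 2).
Iteration 3: join on id=7 -> n38 (id 7, parent=1, lev 3).
Iteration 4: join on id=1 -> n26 (id 1, parent=NULL, lev 4).
Iteration 5: parent is NULL; no match; recursion stops.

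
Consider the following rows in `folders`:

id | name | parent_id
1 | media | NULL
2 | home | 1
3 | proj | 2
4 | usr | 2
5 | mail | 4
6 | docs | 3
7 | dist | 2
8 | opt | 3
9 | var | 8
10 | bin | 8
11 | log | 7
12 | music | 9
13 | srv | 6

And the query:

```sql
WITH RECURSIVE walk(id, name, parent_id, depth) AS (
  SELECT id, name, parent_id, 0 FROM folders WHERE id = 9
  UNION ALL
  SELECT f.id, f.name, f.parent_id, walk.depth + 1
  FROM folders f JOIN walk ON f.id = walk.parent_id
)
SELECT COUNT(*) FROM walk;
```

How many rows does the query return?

5

Base: id=9 (var), parent_id=8, depth 0.
Iteration 1: join on id=8 -> opt (id 8, parent_id=3, depth 1).
Iteration 2: join on id=3 -> proj (id 3, parent_id=2, depth 2).
Iteration 3: join on id=2 -> home (id 2, parent_id=1, depth 3).
Iteration 4: join on id=1 -> media (id 1, parent_id=NULL, depth 4).
Iteration 5: parent_id is NULL; no match; recursion stops.
Total rows emitted: 5.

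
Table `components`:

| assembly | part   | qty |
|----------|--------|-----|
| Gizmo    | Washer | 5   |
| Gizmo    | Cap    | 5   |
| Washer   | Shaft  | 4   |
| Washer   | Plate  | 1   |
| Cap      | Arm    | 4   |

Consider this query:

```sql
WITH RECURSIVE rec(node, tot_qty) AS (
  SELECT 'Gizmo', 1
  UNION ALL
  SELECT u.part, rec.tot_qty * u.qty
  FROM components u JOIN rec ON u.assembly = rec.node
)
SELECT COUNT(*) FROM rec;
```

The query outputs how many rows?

6

Base: (Gizmo, tot_qty=1).
Iteration 1: components of {Gizmo} -> Cap = 1*5 = 5, Washer = 1*5 = 5.
Iteration 2: components of {Cap,Washer} -> Arm = 5*4 = 20, Plate = 5*1 = 5, Shaft = 5*4 = 20.
Iteration 3: no further components; recursion stops.
Total rows emitted: 6.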